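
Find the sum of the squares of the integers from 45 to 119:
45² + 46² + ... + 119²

Use ∑_{k=1}^{n} k² = n(n+1)(2n+1)/6, then subtract the first 44 terms.
∑_{k=1}^{119} k² = 119×120×239/6 = 568820
∑_{k=1}^{44} k² = 44×45×89/6 = 29370
∑_{k=45}^{119} k² = 568820 - 29370 = 539450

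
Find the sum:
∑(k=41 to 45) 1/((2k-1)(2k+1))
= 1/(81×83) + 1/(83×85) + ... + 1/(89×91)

Partial fractions: 1/((2k-1)(2k+1)) = (1/2)[1/(2k-1) - 1/(2k+1)]
The series telescopes:
= (1/2)[1/81 - 1/91]
= 5/7371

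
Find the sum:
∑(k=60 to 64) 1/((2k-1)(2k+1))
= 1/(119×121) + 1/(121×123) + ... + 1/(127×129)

Partial fractions: 1/((2k-1)(2k+1)) = (1/2)[1/(2k-1) - 1/(2k+1)]
The series telescopes:
= (1/2)[1/119 - 1/129]
= 5/15351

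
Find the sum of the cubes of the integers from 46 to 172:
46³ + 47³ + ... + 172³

Use ∑_{k=1}^{n} k³ = [n(n+1)/2]², then subtract the first 45 terms.
∑_{k=1}^{172} k³ = [172×173/2]² = 14878² = 221354884
∑_{k=1}^{45} k³ = [45×46/2]² = 1035² = 1071225
∑_{k=46}^{172} k³ = 221354884 - 1071225 = 220283659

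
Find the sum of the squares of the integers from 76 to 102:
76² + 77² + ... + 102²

Use ∑_{k=1}^{n} k² = n(n+1)(2n+1)/6, then subtract the first 75 terms.
∑_{k=1}^{102} k² = 102×103×205/6 = 358955
∑_{k=1}^{75} k² = 75×76×151/6 = 143450
∑_{k=76}^{102} k² = 358955 - 143450 = 215505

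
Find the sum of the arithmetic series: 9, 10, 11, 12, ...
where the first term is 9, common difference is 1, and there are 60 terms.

Sₙ = n/2 × (first + last)
Last term = a + (n-1)d = 9 + (60-1)×1 = 68
S_60 = 60/2 × (9 + 68)
S_60 = 60/2 × 77 = 2310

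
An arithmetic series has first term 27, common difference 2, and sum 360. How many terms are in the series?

Using S = n/2 × [2a + (n-1)d]
360 = n/2 × [2(27) + (n-1)(2)]
360 = n/2 × [54 + 2n - 2]
720 = n × [52 + 2n]
2n² + (52)n - 720 = 0
Discriminant: Δ = (52)² - 4(2)(-720) = 2704 + 5760 = 8464
√Δ = 92
n = [-(52) + √Δ] / (2·2) = (-52 + 92) / 4 = 40 / 4 = 10
(The negative root is discarded since n must be a positive integer.)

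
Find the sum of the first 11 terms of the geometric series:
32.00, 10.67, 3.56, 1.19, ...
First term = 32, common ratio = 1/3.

Sₙ = a(1 - rⁿ) / (1 - r)
S_11 = 32(1 - (1/3)^11) / (1 - (1/3))
S_11 = 32(1 - (1/177147)) / (2/3)
S_11 = 2834336/59049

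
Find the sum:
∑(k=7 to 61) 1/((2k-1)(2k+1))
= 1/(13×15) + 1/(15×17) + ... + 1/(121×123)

Partial fractions: 1/((2k-1)(2k+1)) = (1/2)[1/(2k-1) - 1/(2k+1)]
The series telescopes:
= (1/2)[1/13 - 1/123]
= 55/1599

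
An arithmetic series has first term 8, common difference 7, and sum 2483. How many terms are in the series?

Using S = n/2 × [2a + (n-1)d]
2483 = n/2 × [2(8) + (n-1)(7)]
2483 = n/2 × [16 + 7n - 7]
4966 = n × [9 + 7n]
7n² + (9)n - 4966 = 0
Discriminant: Δ = (9)² - 4(7)(-4966) = 81 + 139048 = 139129
√Δ = 373
n = [-(9) + √Δ] / (2·7) = (-9 + 373) / 14 = 364 / 14 = 26
(The negative root is discarded since n must be a positive integer.)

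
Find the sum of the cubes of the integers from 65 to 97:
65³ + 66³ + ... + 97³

Use ∑_{k=1}^{n} k³ = [n(n+1)/2]², then subtract the first 64 terms.
∑_{k=1}^{97} k³ = [97×98/2]² = 4753² = 22591009
∑_{k=1}^{64} k³ = [64×65/2]² = 2080² = 4326400
∑_{k=65}^{97} k³ = 22591009 - 4326400 = 18264609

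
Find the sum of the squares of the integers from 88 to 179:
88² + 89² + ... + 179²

Use ∑_{k=1}^{n} k² = n(n+1)(2n+1)/6, then subtract the first 87 terms.
∑_{k=1}^{179} k² = 179×180×359/6 = 1927830
∑_{k=1}^{87} k² = 87×88×175/6 = 223300
∑_{k=88}^{179} k² = 1927830 - 223300 = 1704530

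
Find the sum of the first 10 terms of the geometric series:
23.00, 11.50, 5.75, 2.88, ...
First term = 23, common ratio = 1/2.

Sₙ = a(1 - rⁿ) / (1 - r)
S_10 = 23(1 - (1/2)^10) / (1 - (1/2))
S_10 = 23(1 - (1/1024)) / (1/2)
S_10 = 23529/512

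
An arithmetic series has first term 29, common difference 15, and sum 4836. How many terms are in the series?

Using S = n/2 × [2a + (n-1)d]
4836 = n/2 × [2(29) + (n-1)(15)]
4836 = n/2 × [58 + 15n - 15]
9672 = n × [43 + 15n]
15n² + (43)n - 9672 = 0
Discriminant: Δ = (43)² - 4(15)(-9672) = 1849 + 580320 = 582169
√Δ = 763
n = [-(43) + √Δ] / (2·15) = (-43 + 763) / 30 = 720 / 30 = 24
(The negative root is discarded since n must be a positive integer.)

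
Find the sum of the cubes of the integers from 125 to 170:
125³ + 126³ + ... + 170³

Use ∑_{k=1}^{n} k³ = [n(n+1)/2]², then subtract the first 124 terms.
∑_{k=1}^{170} k³ = [170×171/2]² = 14535² = 211266225
∑_{k=1}^{124} k³ = [124×125/2]² = 7750² = 60062500
∑_{k=125}^{170} k³ = 211266225 - 60062500 = 151203725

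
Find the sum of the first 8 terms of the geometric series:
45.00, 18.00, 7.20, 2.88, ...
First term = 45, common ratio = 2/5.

Sₙ = a(1 - rⁿ) / (1 - r)
S_8 = 45(1 - (2/5)^8) / (1 - (2/5))
S_8 = 45(1 - (256/390625)) / (3/5)
S_8 = 1171107/15625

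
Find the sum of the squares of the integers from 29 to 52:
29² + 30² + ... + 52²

Use ∑_{k=1}^{n} k² = n(n+1)(2n+1)/6, then subtract the first 28 terms.
∑_{k=1}^{52} k² = 52×53×105/6 = 48230
∑_{k=1}^{28} k² = 28×29×57/6 = 7714
∑_{k=29}^{52} k² = 48230 - 7714 = 40516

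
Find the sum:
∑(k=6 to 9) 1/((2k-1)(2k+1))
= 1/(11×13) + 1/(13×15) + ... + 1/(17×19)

Partial fractions: 1/((2k-1)(2k+1)) = (1/2)[1/(2k-1) - 1/(2k+1)]
The series telescopes:
= (1/2)[1/11 - 1/19]
= 4/209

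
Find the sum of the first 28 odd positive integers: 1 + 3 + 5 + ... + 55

Sum of first n odd numbers = n²
= 28²
= 784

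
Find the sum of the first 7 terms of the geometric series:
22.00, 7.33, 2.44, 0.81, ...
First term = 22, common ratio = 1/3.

Sₙ = a(1 - rⁿ) / (1 - r)
S_7 = 22(1 - (1/3)^7) / (1 - (1/3))
S_7 = 22(1 - (1/2187)) / (2/3)
S_7 = 24046/729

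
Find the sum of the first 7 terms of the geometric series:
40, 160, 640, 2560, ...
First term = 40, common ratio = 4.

Sₙ = a(1 - rⁿ) / (1 - r)
S_7 = 40(1 - 4^7) / (1 - 4)
S_7 = 40(1 - 16384) / (-3)
S_7 = 218440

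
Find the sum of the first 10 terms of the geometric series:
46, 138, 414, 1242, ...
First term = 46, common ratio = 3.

Sₙ = a(1 - rⁿ) / (1 - r)
S_10 = 46(1 - 3^10) / (1 - 3)
S_10 = 46(1 - 59049) / (-2)
S_10 = 1358104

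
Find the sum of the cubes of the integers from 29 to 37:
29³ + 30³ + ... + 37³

Use ∑_{k=1}^{n} k³ = [n(n+1)/2]², then subtract the first 28 terms.
∑_{k=1}^{37} k³ = [37×38/2]² = 703² = 494209
∑_{k=1}^{28} k³ = [28×29/2]² = 406² = 164836
∑_{k=29}^{37} k³ = 494209 - 164836 = 329373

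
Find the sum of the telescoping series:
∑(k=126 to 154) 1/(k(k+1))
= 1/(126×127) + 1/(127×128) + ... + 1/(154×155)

Partial fractions: 1/(k(k+1)) = 1/k - 1/(k+1)
The series telescopes:
= (1/126 - 1/127) + (1/127 - 1/128) + ... + (1/154 - 1/155)
= 1/126 - 1/155
= 29/19530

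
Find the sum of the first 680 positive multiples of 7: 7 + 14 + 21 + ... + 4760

Factor out 7: = 7(1 + 2 + ... + 680) = 7 × n(n+1)/2
= 7 × 680×681/2
= 7 × 231540
= 1620780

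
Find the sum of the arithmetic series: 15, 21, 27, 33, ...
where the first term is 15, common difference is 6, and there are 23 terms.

Sₙ = n/2 × (first + last)
Last term = a + (n-1)d = 15 + (23-1)×6 = 147
S_23 = 23/2 × (15 + 147)
S_23 = 23/2 × 162 = 1863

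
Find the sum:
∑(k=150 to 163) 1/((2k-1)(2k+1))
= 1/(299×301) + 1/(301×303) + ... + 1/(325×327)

Partial fractions: 1/((2k-1)(2k+1)) = (1/2)[1/(2k-1) - 1/(2k+1)]
The series telescopes:
= (1/2)[1/299 - 1/327]
= 14/97773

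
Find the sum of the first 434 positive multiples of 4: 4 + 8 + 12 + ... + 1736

Factor out 4: = 4(1 + 2 + ... + 434) = 4 × n(n+1)/2
= 4 × 434×435/2
= 4 × 94395
= 377580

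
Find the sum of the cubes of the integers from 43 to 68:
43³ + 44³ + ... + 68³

Use ∑_{k=1}^{n} k³ = [n(n+1)/2]², then subtract the first 42 terms.
∑_{k=1}^{68} k³ = [68×69/2]² = 2346² = 5503716
∑_{k=1}^{42} k³ = [42×43/2]² = 903² = 815409
∑_{k=43}^{68} k³ = 5503716 - 815409 = 4688307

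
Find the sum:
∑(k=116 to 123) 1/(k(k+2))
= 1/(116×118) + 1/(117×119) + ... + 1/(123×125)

Partial fractions: 1/(k(k+2)) = (1/2)[1/k - 1/(k+2)]
Telescoping leaves the first two and last two terms:
= (1/2)[1/116 + 1/117 - 1/124 - 1/125]
= 29009/52591500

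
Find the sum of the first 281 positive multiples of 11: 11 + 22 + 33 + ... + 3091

Factor out 11: = 11(1 + 2 + ... + 281) = 11 × n(n+1)/2
= 11 × 281×282/2
= 11 × 39621
= 435831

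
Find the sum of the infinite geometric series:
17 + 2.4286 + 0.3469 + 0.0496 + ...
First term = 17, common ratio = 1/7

For |r| < 1, S = a / (1 - r)
S = 17 / (1 - (1/7))
S = 17 / (6/7)
S = 119/6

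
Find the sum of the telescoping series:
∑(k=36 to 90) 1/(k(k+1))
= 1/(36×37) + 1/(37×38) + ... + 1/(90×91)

Partial fractions: 1/(k(k+1)) = 1/k - 1/(k+1)
The series telescopes:
= (1/36 - 1/37) + (1/37 - 1/38) + ... + (1/90 - 1/91)
= 1/36 - 1/91
= 55/3276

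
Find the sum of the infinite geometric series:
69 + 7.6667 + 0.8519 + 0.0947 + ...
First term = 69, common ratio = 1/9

For |r| < 1, S = a / (1 - r)
S = 69 / (1 - (1/9))
S = 69 / (8/9)
S = 621/8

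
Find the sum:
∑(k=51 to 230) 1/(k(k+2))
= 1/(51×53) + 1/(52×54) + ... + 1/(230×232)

Partial fractions: 1/(k(k+2)) = (1/2)[1/k - 1/(k+2)]
Telescoping leaves the first two and last two terms:
= (1/2)[1/51 + 1/52 - 1/231 - 1/232]
= 119225/7895888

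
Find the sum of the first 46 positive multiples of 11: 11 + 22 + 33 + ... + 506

Factor out 11: = 11(1 + 2 + ... + 46) = 11 × n(n+1)/2
= 11 × 46×47/2
= 11 × 1081
= 11891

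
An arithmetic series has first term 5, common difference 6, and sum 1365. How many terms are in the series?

Using S = n/2 × [2a + (n-1)d]
1365 = n/2 × [2(5) + (n-1)(6)]
1365 = n/2 × [10 + 6n - 6]
2730 = n × [4 + 6n]
6n² + (4)n - 2730 = 0
Discriminant: Δ = (4)² - 4(6)(-2730) = 16 + 65520 = 65536
√Δ = 256
n = [-(4) + √Δ] / (2·6) = (-4 + 256) / 12 = 252 / 12 = 21
(The negative root is discarded since n must be a positive integer.)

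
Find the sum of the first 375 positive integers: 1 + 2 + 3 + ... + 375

Formula: ∑k = n(n+1)/2
= 375×376/2
= 141000/2
= 70500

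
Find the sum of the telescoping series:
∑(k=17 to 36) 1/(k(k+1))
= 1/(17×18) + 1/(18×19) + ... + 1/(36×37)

Partial fractions: 1/(k(k+1)) = 1/k - 1/(k+1)
The series telescopes:
= (1/17 - 1/18) + (1/18 - 1/19) + ... + (1/36 - 1/37)
= 1/17 - 1/37
= 20/629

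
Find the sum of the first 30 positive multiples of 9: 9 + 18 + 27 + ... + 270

Factor out 9: = 9(1 + 2 + ... + 30) = 9 × n(n+1)/2
= 9 × 30×31/2
= 9 × 465
= 4185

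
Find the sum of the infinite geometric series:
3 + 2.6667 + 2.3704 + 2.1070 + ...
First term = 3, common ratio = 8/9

For |r| < 1, S = a / (1 - r)
S = 3 / (1 - (8/9))
S = 3 / (1/9)
S = 27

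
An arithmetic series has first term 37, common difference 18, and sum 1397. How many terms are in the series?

Using S = n/2 × [2a + (n-1)d]
1397 = n/2 × [2(37) + (n-1)(18)]
1397 = n/2 × [74 + 18n - 18]
2794 = n × [56 + 18n]
18n² + (56)n - 2794 = 0
Discriminant: Δ = (56)² - 4(18)(-2794) = 3136 + 201168 = 204304
√Δ = 452
n = [-(56) + √Δ] / (2·18) = (-56 + 452) / 36 = 396 / 36 = 11
(The negative root is discarded since n must be a positive integer.)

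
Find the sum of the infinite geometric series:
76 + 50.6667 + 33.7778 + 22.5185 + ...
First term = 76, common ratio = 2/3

For |r| < 1, S = a / (1 - r)
S = 76 / (1 - (2/3))
S = 76 / (1/3)
S = 228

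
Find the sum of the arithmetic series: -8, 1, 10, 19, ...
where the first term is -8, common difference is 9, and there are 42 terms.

Sₙ = n/2 × (first + last)
Last term = a + (n-1)d = -8 + (42-1)×9 = 361
S_42 = 42/2 × (-8 + 361)
S_42 = 42/2 × 353 = 7413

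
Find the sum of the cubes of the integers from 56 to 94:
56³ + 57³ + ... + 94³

Use ∑_{k=1}^{n} k³ = [n(n+1)/2]², then subtract the first 55 terms.
∑_{k=1}^{94} k³ = [94×95/2]² = 4465² = 19936225
∑_{k=1}^{55} k³ = [55×56/2]² = 1540² = 2371600
∑_{k=56}^{94} k³ = 19936225 - 2371600 = 17564625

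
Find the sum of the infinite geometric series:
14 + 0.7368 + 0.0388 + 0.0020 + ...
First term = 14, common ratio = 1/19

For |r| < 1, S = a / (1 - r)
S = 14 / (1 - (1/19))
S = 14 / (18/19)
S = 133/9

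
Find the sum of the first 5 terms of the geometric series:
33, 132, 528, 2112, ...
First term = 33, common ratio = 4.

Sₙ = a(1 - rⁿ) / (1 - r)
S_5 = 33(1 - 4^5) / (1 - 4)
S_5 = 33(1 - 1024) / (-3)
S_5 = 11253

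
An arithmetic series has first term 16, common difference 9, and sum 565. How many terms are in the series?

Using S = n/2 × [2a + (n-1)d]
565 = n/2 × [2(16) + (n-1)(9)]
565 = n/2 × [32 + 9n - 9]
1130 = n × [23 + 9n]
9n² + (23)n - 1130 = 0
Discriminant: Δ = (23)² - 4(9)(-1130) = 529 + 40680 = 41209
√Δ = 203
n = [-(23) + √Δ] / (2·9) = (-23 + 203) / 18 = 180 / 18 = 10
(The negative root is discarded since n must be a positive integer.)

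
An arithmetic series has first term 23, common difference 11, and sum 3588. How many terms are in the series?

Using S = n/2 × [2a + (n-1)d]
3588 = n/2 × [2(23) + (n-1)(11)]
3588 = n/2 × [46 + 11n - 11]
7176 = n × [35 + 11n]
11n² + (35)n - 7176 = 0
Discriminant: Δ = (35)² - 4(11)(-7176) = 1225 + 315744 = 316969
√Δ = 563
n = [-(35) + √Δ] / (2·11) = (-35 + 563) / 22 = 528 / 22 = 24
(The negative root is discarded since n must be a positive integer.)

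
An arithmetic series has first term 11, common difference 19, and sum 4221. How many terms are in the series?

Using S = n/2 × [2a + (n-1)d]
4221 = n/2 × [2(11) + (n-1)(19)]
4221 = n/2 × [22 + 19n - 19]
8442 = n × [3 + 19n]
19n² + (3)n - 8442 = 0
Discriminant: Δ = (3)² - 4(19)(-8442) = 9 + 641592 = 641601
√Δ = 801
n = [-(3) + √Δ] / (2·19) = (-3 + 801) / 38 = 798 / 38 = 21
(The negative root is discarded since n must be a positive integer.)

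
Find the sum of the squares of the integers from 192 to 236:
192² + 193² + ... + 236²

Use ∑_{k=1}^{n} k² = n(n+1)(2n+1)/6, then subtract the first 191 terms.
∑_{k=1}^{236} k² = 236×237×473/6 = 4409306
∑_{k=1}^{191} k² = 191×192×383/6 = 2340896
∑_{k=192}^{236} k² = 4409306 - 2340896 = 2068410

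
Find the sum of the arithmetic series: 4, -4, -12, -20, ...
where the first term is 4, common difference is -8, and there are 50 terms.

Sₙ = n/2 × (first + last)
Last term = a + (n-1)d = 4 + (50-1)×(-8) = -388
S_50 = 50/2 × (4 + (-388))
S_50 = 50/2 × (-384) = -9600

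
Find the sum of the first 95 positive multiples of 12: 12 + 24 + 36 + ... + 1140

Factor out 12: = 12(1 + 2 + ... + 95) = 12 × n(n+1)/2
= 12 × 95×96/2
= 12 × 4560
= 54720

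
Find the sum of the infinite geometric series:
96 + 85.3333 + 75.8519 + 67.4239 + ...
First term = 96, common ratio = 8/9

For |r| < 1, S = a / (1 - r)
S = 96 / (1 - (8/9))
S = 96 / (1/9)
S = 864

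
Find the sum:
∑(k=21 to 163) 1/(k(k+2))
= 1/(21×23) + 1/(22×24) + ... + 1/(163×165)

Partial fractions: 1/(k(k+2)) = (1/2)[1/k - 1/(k+2)]
Telescoping leaves the first two and last two terms:
= (1/2)[1/21 + 1/22 - 1/164 - 1/165]
= 5109/126280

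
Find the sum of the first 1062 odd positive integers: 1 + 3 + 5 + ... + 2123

Sum of first n odd numbers = n²
= 1062²
= 1127844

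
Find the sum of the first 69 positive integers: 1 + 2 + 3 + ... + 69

Formula: ∑k = n(n+1)/2
= 69×70/2
= 4830/2
= 2415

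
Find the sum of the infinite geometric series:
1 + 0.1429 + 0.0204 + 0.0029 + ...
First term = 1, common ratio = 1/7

For |r| < 1, S = a / (1 - r)
S = 1 / (1 - (1/7))
S = 1 / (6/7)
S = 7/6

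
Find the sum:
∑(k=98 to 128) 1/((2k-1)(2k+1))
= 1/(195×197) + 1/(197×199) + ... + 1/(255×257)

Partial fractions: 1/((2k-1)(2k+1)) = (1/2)[1/(2k-1) - 1/(2k+1)]
The series telescopes:
= (1/2)[1/195 - 1/257]
= 31/50115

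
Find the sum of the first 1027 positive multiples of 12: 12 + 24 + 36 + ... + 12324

Factor out 12: = 12(1 + 2 + ... + 1027) = 12 × n(n+1)/2
= 12 × 1027×1028/2
= 12 × 527878
= 6334536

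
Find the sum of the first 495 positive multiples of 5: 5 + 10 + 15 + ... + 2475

Factor out 5: = 5(1 + 2 + ... + 495) = 5 × n(n+1)/2
= 5 × 495×496/2
= 5 × 122760
= 613800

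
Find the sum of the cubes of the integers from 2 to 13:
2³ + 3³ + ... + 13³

Use ∑_{k=1}^{n} k³ = [n(n+1)/2]², then subtract the first 1 terms.
∑_{k=1}^{13} k³ = [13×14/2]² = 91² = 8281
∑_{k=1}^{1} k³ = [1×2/2]² = 1² = 1
∑_{k=2}^{13} k³ = 8281 - 1 = 8280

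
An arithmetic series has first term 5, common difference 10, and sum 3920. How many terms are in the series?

Using S = n/2 × [2a + (n-1)d]
3920 = n/2 × [2(5) + (n-1)(10)]
3920 = n/2 × [10 + 10n - 10]
7840 = n × [0 + 10n]
10n² + (0)n - 7840 = 0
Discriminant: Δ = (0)² - 4(10)(-7840) = 0 + 313600 = 313600
√Δ = 560
n = [-(0) + √Δ] / (2·10) = (0 + 560) / 20 = 560 / 20 = 28
(The negative root is discarded since n must be a positive integer.)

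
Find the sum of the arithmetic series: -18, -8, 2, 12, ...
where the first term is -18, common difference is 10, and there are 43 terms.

Sₙ = n/2 × (first + last)
Last term = a + (n-1)d = -18 + (43-1)×10 = 402
S_43 = 43/2 × (-18 + 402)
S_43 = 43/2 × 384 = 8256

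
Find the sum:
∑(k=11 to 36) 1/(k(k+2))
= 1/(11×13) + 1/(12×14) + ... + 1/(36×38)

Partial fractions: 1/(k(k+2)) = (1/2)[1/k - 1/(k+2)]
Telescoping leaves the first two and last two terms:
= (1/2)[1/11 + 1/12 - 1/37 - 1/38]
= 11219/185592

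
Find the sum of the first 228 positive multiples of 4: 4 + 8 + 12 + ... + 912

Factor out 4: = 4(1 + 2 + ... + 228) = 4 × n(n+1)/2
= 4 × 228×229/2
= 4 × 26106
= 104424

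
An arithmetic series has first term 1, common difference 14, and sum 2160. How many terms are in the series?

Using S = n/2 × [2a + (n-1)d]
2160 = n/2 × [2(1) + (n-1)(14)]
2160 = n/2 × [2 + 14n - 14]
4320 = n × [-12 + 14n]
14n² + (-12)n - 4320 = 0
Discriminant: Δ = (-12)² - 4(14)(-4320) = 144 + 241920 = 242064
√Δ = 492
n = [-(-12) + √Δ] / (2·14) = (12 + 492) / 28 = 504 / 28 = 18
(The negative root is discarded since n must be a positive integer.)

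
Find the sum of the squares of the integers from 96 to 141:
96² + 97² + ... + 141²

Use ∑_{k=1}^{n} k² = n(n+1)(2n+1)/6, then subtract the first 95 terms.
∑_{k=1}^{141} k² = 141×142×283/6 = 944371
∑_{k=1}^{95} k² = 95×96×191/6 = 290320
∑_{k=96}^{141} k² = 944371 - 290320 = 654051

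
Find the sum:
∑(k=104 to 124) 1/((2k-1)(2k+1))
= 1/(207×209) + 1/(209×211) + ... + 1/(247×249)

Partial fractions: 1/((2k-1)(2k+1)) = (1/2)[1/(2k-1) - 1/(2k+1)]
The series telescopes:
= (1/2)[1/207 - 1/249]
= 7/17181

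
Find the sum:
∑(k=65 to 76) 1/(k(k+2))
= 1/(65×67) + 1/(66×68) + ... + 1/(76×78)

Partial fractions: 1/(k(k+2)) = (1/2)[1/k - 1/(k+2)]
Telescoping leaves the first two and last two terms:
= (1/2)[1/65 + 1/66 - 1/77 - 1/78]
= 71/30030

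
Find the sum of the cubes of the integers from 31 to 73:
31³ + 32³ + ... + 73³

Use ∑_{k=1}^{n} k³ = [n(n+1)/2]², then subtract the first 30 terms.
∑_{k=1}^{73} k³ = [73×74/2]² = 2701² = 7295401
∑_{k=1}^{30} k³ = [30×31/2]² = 465² = 216225
∑_{k=31}^{73} k³ = 7295401 - 216225 = 7079176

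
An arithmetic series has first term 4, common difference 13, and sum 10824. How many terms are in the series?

Using S = n/2 × [2a + (n-1)d]
10824 = n/2 × [2(4) + (n-1)(13)]
10824 = n/2 × [8 + 13n - 13]
21648 = n × [-5 + 13n]
13n² + (-5)n - 21648 = 0
Discriminant: Δ = (-5)² - 4(13)(-21648) = 25 + 1125696 = 1125721
√Δ = 1061
n = [-(-5) + √Δ] / (2·13) = (5 + 1061) / 26 = 1066 / 26 = 41
(The negative root is discarded since n must be a positive integer.)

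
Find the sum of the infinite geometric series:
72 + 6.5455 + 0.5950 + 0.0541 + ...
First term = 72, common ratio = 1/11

For |r| < 1, S = a / (1 - r)
S = 72 / (1 - (1/11))
S = 72 / (10/11)
S = 396/5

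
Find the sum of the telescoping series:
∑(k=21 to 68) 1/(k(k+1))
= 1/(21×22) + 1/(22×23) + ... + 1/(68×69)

Partial fractions: 1/(k(k+1)) = 1/k - 1/(k+1)
The series telescopes:
= (1/21 - 1/22) + (1/22 - 1/23) + ... + (1/68 - 1/69)
= 1/21 - 1/69
= 16/483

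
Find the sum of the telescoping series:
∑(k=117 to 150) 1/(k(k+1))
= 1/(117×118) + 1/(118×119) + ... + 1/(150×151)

Partial fractions: 1/(k(k+1)) = 1/k - 1/(k+1)
The series telescopes:
= (1/117 - 1/118) + (1/118 - 1/119) + ... + (1/150 - 1/151)
= 1/117 - 1/151
= 34/17667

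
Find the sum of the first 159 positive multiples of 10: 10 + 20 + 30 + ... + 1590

Factor out 10: = 10(1 + 2 + ... + 159) = 10 × n(n+1)/2
= 10 × 159×160/2
= 10 × 12720
= 127200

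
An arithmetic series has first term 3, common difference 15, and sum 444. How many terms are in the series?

Using S = n/2 × [2a + (n-1)d]
444 = n/2 × [2(3) + (n-1)(15)]
444 = n/2 × [6 + 15n - 15]
888 = n × [-9 + 15n]
15n² + (-9)n - 888 = 0
Discriminant: Δ = (-9)² - 4(15)(-888) = 81 + 53280 = 53361
√Δ = 231
n = [-(-9) + √Δ] / (2·15) = (9 + 231) / 30 = 240 / 30 = 8
(The negative root is discarded since n must be a positive integer.)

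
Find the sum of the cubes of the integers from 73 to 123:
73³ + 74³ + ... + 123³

Use ∑_{k=1}^{n} k³ = [n(n+1)/2]², then subtract the first 72 terms.
∑_{k=1}^{123} k³ = [123×124/2]² = 7626² = 58155876
∑_{k=1}^{72} k³ = [72×73/2]² = 2628² = 6906384
∑_{k=73}^{123} k³ = 58155876 - 6906384 = 51249492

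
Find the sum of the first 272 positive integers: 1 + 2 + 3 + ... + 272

Formula: ∑k = n(n+1)/2
= 272×273/2
= 74256/2
= 37128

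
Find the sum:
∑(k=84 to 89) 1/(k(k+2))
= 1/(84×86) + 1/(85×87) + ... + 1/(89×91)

Partial fractions: 1/(k(k+2)) = (1/2)[1/k - 1/(k+2)]
Telescoping leaves the first two and last two terms:
= (1/2)[1/84 + 1/85 - 1/90 - 1/91]
= 437/556920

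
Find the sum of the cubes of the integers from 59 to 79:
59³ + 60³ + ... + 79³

Use ∑_{k=1}^{n} k³ = [n(n+1)/2]², then subtract the first 58 terms.
∑_{k=1}^{79} k³ = [79×80/2]² = 3160² = 9985600
∑_{k=1}^{58} k³ = [58×59/2]² = 1711² = 2927521
∑_{k=59}^{79} k³ = 9985600 - 2927521 = 7058079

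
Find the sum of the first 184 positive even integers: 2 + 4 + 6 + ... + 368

Sum of first n even numbers = n(n+1)
= 184×185
= 34040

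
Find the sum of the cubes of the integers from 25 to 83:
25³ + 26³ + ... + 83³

Use ∑_{k=1}^{n} k³ = [n(n+1)/2]², then subtract the first 24 terms.
∑_{k=1}^{83} k³ = [83×84/2]² = 3486² = 12152196
∑_{k=1}^{24} k³ = [24×25/2]² = 300² = 90000
∑_{k=25}^{83} k³ = 12152196 - 90000 = 12062196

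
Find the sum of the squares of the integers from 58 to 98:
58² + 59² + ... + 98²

Use ∑_{k=1}^{n} k² = n(n+1)(2n+1)/6, then subtract the first 57 terms.
∑_{k=1}^{98} k² = 98×99×197/6 = 318549
∑_{k=1}^{57} k² = 57×58×115/6 = 63365
∑_{k=58}^{98} k² = 318549 - 63365 = 255184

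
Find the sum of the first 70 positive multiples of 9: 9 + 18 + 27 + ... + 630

Factor out 9: = 9(1 + 2 + ... + 70) = 9 × n(n+1)/2
= 9 × 70×71/2
= 9 × 2485
= 22365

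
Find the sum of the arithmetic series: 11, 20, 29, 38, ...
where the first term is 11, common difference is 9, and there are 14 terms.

Sₙ = n/2 × (first + last)
Last term = a + (n-1)d = 11 + (14-1)×9 = 128
S_14 = 14/2 × (11 + 128)
S_14 = 14/2 × 139 = 973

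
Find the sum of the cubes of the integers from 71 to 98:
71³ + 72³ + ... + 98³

Use ∑_{k=1}^{n} k³ = [n(n+1)/2]², then subtract the first 70 terms.
∑_{k=1}^{98} k³ = [98×99/2]² = 4851² = 23532201
∑_{k=1}^{70} k³ = [70×71/2]² = 2485² = 6175225
∑_{k=71}^{98} k³ = 23532201 - 6175225 = 17356976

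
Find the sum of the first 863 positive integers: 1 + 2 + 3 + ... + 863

Formula: ∑k = n(n+1)/2
= 863×864/2
= 745632/2
= 372816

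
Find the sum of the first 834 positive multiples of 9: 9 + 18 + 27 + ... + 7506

Factor out 9: = 9(1 + 2 + ... + 834) = 9 × n(n+1)/2
= 9 × 834×835/2
= 9 × 348195
= 3133755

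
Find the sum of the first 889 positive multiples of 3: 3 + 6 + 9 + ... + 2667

Factor out 3: = 3(1 + 2 + ... + 889) = 3 × n(n+1)/2
= 3 × 889×890/2
= 3 × 395605
= 1186815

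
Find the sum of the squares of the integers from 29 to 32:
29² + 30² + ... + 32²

Use ∑_{k=1}^{n} k² = n(n+1)(2n+1)/6, then subtract the first 28 terms.
∑_{k=1}^{32} k² = 32×33×65/6 = 11440
∑_{k=1}^{28} k² = 28×29×57/6 = 7714
∑_{k=29}^{32} k² = 11440 - 7714 = 3726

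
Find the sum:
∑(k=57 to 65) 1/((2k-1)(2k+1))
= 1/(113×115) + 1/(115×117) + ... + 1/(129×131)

Partial fractions: 1/((2k-1)(2k+1)) = (1/2)[1/(2k-1) - 1/(2k+1)]
The series telescopes:
= (1/2)[1/113 - 1/131]
= 9/14803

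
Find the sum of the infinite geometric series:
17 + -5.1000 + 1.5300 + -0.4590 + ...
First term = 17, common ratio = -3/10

For |r| < 1, S = a / (1 - r)
S = 17 / (1 - (-3/10))
S = 17 / (13/10)
S = 170/13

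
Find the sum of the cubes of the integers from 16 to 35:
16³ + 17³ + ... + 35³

Use ∑_{k=1}^{n} k³ = [n(n+1)/2]², then subtract the first 15 terms.
∑_{k=1}^{35} k³ = [35×36/2]² = 630² = 396900
∑_{k=1}^{15} k³ = [15×16/2]² = 120² = 14400
∑_{k=16}^{35} k³ = 396900 - 14400 = 382500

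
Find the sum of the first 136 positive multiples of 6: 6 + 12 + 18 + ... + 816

Factor out 6: = 6(1 + 2 + ... + 136) = 6 × n(n+1)/2
= 6 × 136×137/2
= 6 × 9316
= 55896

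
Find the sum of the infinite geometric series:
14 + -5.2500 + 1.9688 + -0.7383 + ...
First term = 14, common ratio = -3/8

For |r| < 1, S = a / (1 - r)
S = 14 / (1 - (-3/8))
S = 14 / (11/8)
S = 112/11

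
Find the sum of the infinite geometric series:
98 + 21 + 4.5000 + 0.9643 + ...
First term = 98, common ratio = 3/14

For |r| < 1, S = a / (1 - r)
S = 98 / (1 - (3/14))
S = 98 / (11/14)
S = 1372/11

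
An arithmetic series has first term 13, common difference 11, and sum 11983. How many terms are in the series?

Using S = n/2 × [2a + (n-1)d]
11983 = n/2 × [2(13) + (n-1)(11)]
11983 = n/2 × [26 + 11n - 11]
23966 = n × [15 + 11n]
11n² + (15)n - 23966 = 0
Discriminant: Δ = (15)² - 4(11)(-23966) = 225 + 1054504 = 1054729
√Δ = 1027
n = [-(15) + √Δ] / (2·11) = (-15 + 1027) / 22 = 1012 / 22 = 46
(The negative root is discarded since n must be a positive integer.)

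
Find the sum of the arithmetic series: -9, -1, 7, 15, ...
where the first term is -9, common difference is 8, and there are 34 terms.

Sₙ = n/2 × (first + last)
Last term = a + (n-1)d = -9 + (34-1)×8 = 255
S_34 = 34/2 × (-9 + 255)
S_34 = 34/2 × 246 = 4182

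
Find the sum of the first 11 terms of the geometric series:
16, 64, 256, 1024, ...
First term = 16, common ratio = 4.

Sₙ = a(1 - rⁿ) / (1 - r)
S_11 = 16(1 - 4^11) / (1 - 4)
S_11 = 16(1 - 4194304) / (-3)
S_11 = 22369616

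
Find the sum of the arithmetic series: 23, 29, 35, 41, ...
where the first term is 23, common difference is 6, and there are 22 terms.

Sₙ = n/2 × (first + last)
Last term = a + (n-1)d = 23 + (22-1)×6 = 149
S_22 = 22/2 × (23 + 149)
S_22 = 22/2 × 172 = 1892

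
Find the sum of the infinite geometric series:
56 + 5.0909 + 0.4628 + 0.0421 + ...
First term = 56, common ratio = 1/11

For |r| < 1, S = a / (1 - r)
S = 56 / (1 - (1/11))
S = 56 / (10/11)
S = 308/5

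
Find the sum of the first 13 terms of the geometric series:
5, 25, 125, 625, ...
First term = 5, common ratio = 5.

Sₙ = a(1 - rⁿ) / (1 - r)
S_13 = 5(1 - 5^13) / (1 - 5)
S_13 = 5(1 - 1220703125) / (-4)
S_13 = 1525878905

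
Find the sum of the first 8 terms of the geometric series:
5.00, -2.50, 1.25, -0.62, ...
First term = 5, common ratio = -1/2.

Sₙ = a(1 - rⁿ) / (1 - r)
S_8 = 5(1 - (-1/2)^8) / (1 - (-1/2))
S_8 = 5(1 - (1/256)) / (3/2)
S_8 = 425/128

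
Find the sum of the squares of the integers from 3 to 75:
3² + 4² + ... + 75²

Use ∑_{k=1}^{n} k² = n(n+1)(2n+1)/6, then subtract the first 2 terms.
∑_{k=1}^{75} k² = 75×76×151/6 = 143450
∑_{k=1}^{2} k² = 2×3×5/6 = 5
∑_{k=3}^{75} k² = 143450 - 5 = 143445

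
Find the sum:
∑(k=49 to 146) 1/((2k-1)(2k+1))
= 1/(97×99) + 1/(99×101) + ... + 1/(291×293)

Partial fractions: 1/((2k-1)(2k+1)) = (1/2)[1/(2k-1) - 1/(2k+1)]
The series telescopes:
= (1/2)[1/97 - 1/293]
= 98/28421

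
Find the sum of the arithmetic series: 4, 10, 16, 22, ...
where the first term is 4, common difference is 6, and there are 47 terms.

Sₙ = n/2 × (first + last)
Last term = a + (n-1)d = 4 + (47-1)×6 = 280
S_47 = 47/2 × (4 + 280)
S_47 = 47/2 × 284 = 6674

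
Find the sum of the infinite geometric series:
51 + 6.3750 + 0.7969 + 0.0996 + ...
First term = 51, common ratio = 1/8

For |r| < 1, S = a / (1 - r)
S = 51 / (1 - (1/8))
S = 51 / (7/8)
S = 408/7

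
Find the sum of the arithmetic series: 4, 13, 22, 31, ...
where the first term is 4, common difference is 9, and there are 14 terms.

Sₙ = n/2 × (first + last)
Last term = a + (n-1)d = 4 + (14-1)×9 = 121
S_14 = 14/2 × (4 + 121)
S_14 = 14/2 × 125 = 875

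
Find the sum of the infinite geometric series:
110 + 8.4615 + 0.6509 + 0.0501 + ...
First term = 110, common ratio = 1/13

For |r| < 1, S = a / (1 - r)
S = 110 / (1 - (1/13))
S = 110 / (12/13)
S = 715/6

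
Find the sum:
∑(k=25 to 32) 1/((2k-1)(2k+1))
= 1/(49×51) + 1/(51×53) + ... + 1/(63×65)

Partial fractions: 1/((2k-1)(2k+1)) = (1/2)[1/(2k-1) - 1/(2k+1)]
The series telescopes:
= (1/2)[1/49 - 1/65]
= 8/3185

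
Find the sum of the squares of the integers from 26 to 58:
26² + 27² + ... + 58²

Use ∑_{k=1}^{n} k² = n(n+1)(2n+1)/6, then subtract the first 25 terms.
∑_{k=1}^{58} k² = 58×59×117/6 = 66729
∑_{k=1}^{25} k² = 25×26×51/6 = 5525
∑_{k=26}^{58} k² = 66729 - 5525 = 61204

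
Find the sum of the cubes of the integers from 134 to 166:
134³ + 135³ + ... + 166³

Use ∑_{k=1}^{n} k³ = [n(n+1)/2]², then subtract the first 133 terms.
∑_{k=1}^{166} k³ = [166×167/2]² = 13861² = 192127321
∑_{k=1}^{133} k³ = [133×134/2]² = 8911² = 79405921
∑_{k=134}^{166} k³ = 192127321 - 79405921 = 112721400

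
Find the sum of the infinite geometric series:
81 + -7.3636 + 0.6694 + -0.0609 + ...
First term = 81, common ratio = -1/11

For |r| < 1, S = a / (1 - r)
S = 81 / (1 - (-1/11))
S = 81 / (12/11)
S = 297/4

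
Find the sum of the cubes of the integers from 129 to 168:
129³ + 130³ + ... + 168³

Use ∑_{k=1}^{n} k³ = [n(n+1)/2]², then subtract the first 128 terms.
∑_{k=1}^{168} k³ = [168×169/2]² = 14196² = 201526416
∑_{k=1}^{128} k³ = [128×129/2]² = 8256² = 68161536
∑_{k=129}^{168} k³ = 201526416 - 68161536 = 133364880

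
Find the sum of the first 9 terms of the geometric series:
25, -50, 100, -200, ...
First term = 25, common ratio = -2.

Sₙ = a(1 - rⁿ) / (1 - r)
S_9 = 25(1 - (-2)^9) / (1 - (-2))
S_9 = 25(1 - (-512)) / (3)
S_9 = 4275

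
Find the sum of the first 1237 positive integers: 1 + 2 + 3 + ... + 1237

Formula: ∑k = n(n+1)/2
= 1237×1238/2
= 1531406/2
= 765703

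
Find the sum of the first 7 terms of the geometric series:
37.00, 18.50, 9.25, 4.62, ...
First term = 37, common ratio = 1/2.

Sₙ = a(1 - rⁿ) / (1 - r)
S_7 = 37(1 - (1/2)^7) / (1 - (1/2))
S_7 = 37(1 - (1/128)) / (1/2)
S_7 = 4699/64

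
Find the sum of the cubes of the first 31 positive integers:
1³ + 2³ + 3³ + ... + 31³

Formula: ∑k³ = [n(n+1)/2]²
= [31×32/2]²
= 496²
= 246016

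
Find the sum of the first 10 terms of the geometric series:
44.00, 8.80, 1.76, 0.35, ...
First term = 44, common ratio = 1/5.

Sₙ = a(1 - rⁿ) / (1 - r)
S_10 = 44(1 - (1/5)^10) / (1 - (1/5))
S_10 = 44(1 - (1/9765625)) / (4/5)
S_10 = 107421864/1953125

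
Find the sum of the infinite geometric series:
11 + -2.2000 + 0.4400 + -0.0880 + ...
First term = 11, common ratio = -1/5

For |r| < 1, S = a / (1 - r)
S = 11 / (1 - (-1/5))
S = 11 / (6/5)
S = 55/6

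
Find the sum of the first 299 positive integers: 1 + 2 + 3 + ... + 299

Formula: ∑k = n(n+1)/2
= 299×300/2
= 89700/2
= 44850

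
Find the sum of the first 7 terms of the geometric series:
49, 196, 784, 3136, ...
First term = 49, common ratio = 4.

Sₙ = a(1 - rⁿ) / (1 - r)
S_7 = 49(1 - 4^7) / (1 - 4)
S_7 = 49(1 - 16384) / (-3)
S_7 = 267589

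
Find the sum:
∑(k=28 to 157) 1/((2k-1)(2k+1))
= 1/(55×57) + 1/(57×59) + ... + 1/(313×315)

Partial fractions: 1/((2k-1)(2k+1)) = (1/2)[1/(2k-1) - 1/(2k+1)]
The series telescopes:
= (1/2)[1/55 - 1/315]
= 26/3465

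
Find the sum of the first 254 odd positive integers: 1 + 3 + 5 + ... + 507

Sum of first n odd numbers = n²
= 254²
= 64516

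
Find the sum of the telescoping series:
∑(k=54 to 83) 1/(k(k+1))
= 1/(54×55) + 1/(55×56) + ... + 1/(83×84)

Partial fractions: 1/(k(k+1)) = 1/k - 1/(k+1)
The series telescopes:
= (1/54 - 1/55) + (1/55 - 1/56) + ... + (1/83 - 1/84)
= 1/54 - 1/84
= 5/756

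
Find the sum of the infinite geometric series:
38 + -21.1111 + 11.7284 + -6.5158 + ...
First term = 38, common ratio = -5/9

For |r| < 1, S = a / (1 - r)
S = 38 / (1 - (-5/9))
S = 38 / (14/9)
S = 171/7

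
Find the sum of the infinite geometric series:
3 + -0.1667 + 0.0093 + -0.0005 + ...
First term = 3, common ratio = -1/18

For |r| < 1, S = a / (1 - r)
S = 3 / (1 - (-1/18))
S = 3 / (19/18)
S = 54/19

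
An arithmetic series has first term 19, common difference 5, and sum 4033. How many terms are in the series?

Using S = n/2 × [2a + (n-1)d]
4033 = n/2 × [2(19) + (n-1)(5)]
4033 = n/2 × [38 + 5n - 5]
8066 = n × [33 + 5n]
5n² + (33)n - 8066 = 0
Discriminant: Δ = (33)² - 4(5)(-8066) = 1089 + 161320 = 162409
√Δ = 403
n = [-(33) + √Δ] / (2·5) = (-33 + 403) / 10 = 370 / 10 = 37
(The negative root is discarded since n must be a positive integer.)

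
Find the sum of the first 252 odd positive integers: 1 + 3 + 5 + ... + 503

Sum of first n odd numbers = n²
= 252²
= 63504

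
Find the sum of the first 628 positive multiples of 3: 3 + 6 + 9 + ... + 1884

Factor out 3: = 3(1 + 2 + ... + 628) = 3 × n(n+1)/2
= 3 × 628×629/2
= 3 × 197506
= 592518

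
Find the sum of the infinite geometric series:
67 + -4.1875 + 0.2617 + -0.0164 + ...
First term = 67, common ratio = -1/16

For |r| < 1, S = a / (1 - r)
S = 67 / (1 - (-1/16))
S = 67 / (17/16)
S = 1072/17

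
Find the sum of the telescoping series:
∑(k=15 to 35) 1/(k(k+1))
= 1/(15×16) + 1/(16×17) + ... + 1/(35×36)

Partial fractions: 1/(k(k+1)) = 1/k - 1/(k+1)
The series telescopes:
= (1/15 - 1/16) + (1/16 - 1/17) + ... + (1/35 - 1/36)
= 1/15 - 1/36
= 7/180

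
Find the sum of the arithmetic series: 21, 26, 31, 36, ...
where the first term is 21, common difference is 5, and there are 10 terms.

Sₙ = n/2 × (first + last)
Last term = a + (n-1)d = 21 + (10-1)×5 = 66
S_10 = 10/2 × (21 + 66)
S_10 = 10/2 × 87 = 435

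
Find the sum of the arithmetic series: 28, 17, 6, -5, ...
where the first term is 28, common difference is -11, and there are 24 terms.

Sₙ = n/2 × (first + last)
Last term = a + (n-1)d = 28 + (24-1)×(-11) = -225
S_24 = 24/2 × (28 + (-225))
S_24 = 24/2 × (-197) = -2364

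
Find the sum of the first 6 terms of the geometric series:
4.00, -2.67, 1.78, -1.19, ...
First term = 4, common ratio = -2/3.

Sₙ = a(1 - rⁿ) / (1 - r)
S_6 = 4(1 - (-2/3)^6) / (1 - (-2/3))
S_6 = 4(1 - (64/729)) / (5/3)
S_6 = 532/243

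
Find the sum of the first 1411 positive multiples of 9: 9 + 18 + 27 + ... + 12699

Factor out 9: = 9(1 + 2 + ... + 1411) = 9 × n(n+1)/2
= 9 × 1411×1412/2
= 9 × 996166
= 8965494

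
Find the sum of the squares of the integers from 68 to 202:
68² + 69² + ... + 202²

Use ∑_{k=1}^{n} k² = n(n+1)(2n+1)/6, then subtract the first 67 terms.
∑_{k=1}^{202} k² = 202×203×405/6 = 2767905
∑_{k=1}^{67} k² = 67×68×135/6 = 102510
∑_{k=68}^{202} k² = 2767905 - 102510 = 2665395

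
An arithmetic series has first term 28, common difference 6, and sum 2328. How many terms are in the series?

Using S = n/2 × [2a + (n-1)d]
2328 = n/2 × [2(28) + (n-1)(6)]
2328 = n/2 × [56 + 6n - 6]
4656 = n × [50 + 6n]
6n² + (50)n - 4656 = 0
Discriminant: Δ = (50)² - 4(6)(-4656) = 2500 + 111744 = 114244
√Δ = 338
n = [-(50) + √Δ] / (2·6) = (-50 + 338) / 12 = 288 / 12 = 24
(The negative root is discarded since n must be a positive integer.)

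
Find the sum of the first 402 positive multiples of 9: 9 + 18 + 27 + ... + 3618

Factor out 9: = 9(1 + 2 + ... + 402) = 9 × n(n+1)/2
= 9 × 402×403/2
= 9 × 81003
= 729027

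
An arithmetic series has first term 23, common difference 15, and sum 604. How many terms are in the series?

Using S = n/2 × [2a + (n-1)d]
604 = n/2 × [2(23) + (n-1)(15)]
604 = n/2 × [46 + 15n - 15]
1208 = n × [31 + 15n]
15n² + (31)n - 1208 = 0
Discriminant: Δ = (31)² - 4(15)(-1208) = 961 + 72480 = 73441
√Δ = 271
n = [-(31) + √Δ] / (2·15) = (-31 + 271) / 30 = 240 / 30 = 8
(The negative root is discarded since n must be a positive integer.)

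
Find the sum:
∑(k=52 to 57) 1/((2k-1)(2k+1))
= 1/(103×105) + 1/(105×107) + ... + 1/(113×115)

Partial fractions: 1/((2k-1)(2k+1)) = (1/2)[1/(2k-1) - 1/(2k+1)]
The series telescopes:
= (1/2)[1/103 - 1/115]
= 6/11845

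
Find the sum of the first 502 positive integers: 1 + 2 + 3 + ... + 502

Formula: ∑k = n(n+1)/2
= 502×503/2
= 252506/2
= 126253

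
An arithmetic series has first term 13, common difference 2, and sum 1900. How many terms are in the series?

Using S = n/2 × [2a + (n-1)d]
1900 = n/2 × [2(13) + (n-1)(2)]
1900 = n/2 × [26 + 2n - 2]
3800 = n × [24 + 2n]
2n² + (24)n - 3800 = 0
Discriminant: Δ = (24)² - 4(2)(-3800) = 576 + 30400 = 30976
√Δ = 176
n = [-(24) + √Δ] / (2·2) = (-24 + 176) / 4 = 152 / 4 = 38
(The negative root is discarded since n must be a positive integer.)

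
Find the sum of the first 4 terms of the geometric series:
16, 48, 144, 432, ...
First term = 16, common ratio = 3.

Sₙ = a(1 - rⁿ) / (1 - r)
S_4 = 16(1 - 3^4) / (1 - 3)
S_4 = 16(1 - 81) / (-2)
S_4 = 640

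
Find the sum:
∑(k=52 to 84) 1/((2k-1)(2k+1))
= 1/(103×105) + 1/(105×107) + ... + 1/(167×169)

Partial fractions: 1/((2k-1)(2k+1)) = (1/2)[1/(2k-1) - 1/(2k+1)]
The series telescopes:
= (1/2)[1/103 - 1/169]
= 33/17407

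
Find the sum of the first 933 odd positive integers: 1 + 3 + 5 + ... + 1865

Sum of first n odd numbers = n²
= 933²
= 870489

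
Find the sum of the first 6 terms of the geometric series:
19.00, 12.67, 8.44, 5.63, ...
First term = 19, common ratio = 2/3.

Sₙ = a(1 - rⁿ) / (1 - r)
S_6 = 19(1 - (2/3)^6) / (1 - (2/3))
S_6 = 19(1 - (64/729)) / (1/3)
S_6 = 12635/243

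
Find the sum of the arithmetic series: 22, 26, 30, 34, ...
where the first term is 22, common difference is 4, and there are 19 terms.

Sₙ = n/2 × (first + last)
Last term = a + (n-1)d = 22 + (19-1)×4 = 94
S_19 = 19/2 × (22 + 94)
S_19 = 19/2 × 116 = 1102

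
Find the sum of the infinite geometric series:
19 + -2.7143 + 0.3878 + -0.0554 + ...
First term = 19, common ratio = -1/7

For |r| < 1, S = a / (1 - r)
S = 19 / (1 - (-1/7))
S = 19 / (8/7)
S = 133/8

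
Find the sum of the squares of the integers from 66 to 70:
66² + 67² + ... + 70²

Use ∑_{k=1}^{n} k² = n(n+1)(2n+1)/6, then subtract the first 65 terms.
∑_{k=1}^{70} k² = 70×71×141/6 = 116795
∑_{k=1}^{65} k² = 65×66×131/6 = 93665
∑_{k=66}^{70} k² = 116795 - 93665 = 23130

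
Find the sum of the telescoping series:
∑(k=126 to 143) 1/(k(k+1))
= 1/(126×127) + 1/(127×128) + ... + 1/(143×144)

Partial fractions: 1/(k(k+1)) = 1/k - 1/(k+1)
The series telescopes:
= (1/126 - 1/127) + (1/127 - 1/128) + ... + (1/143 - 1/144)
= 1/126 - 1/144
= 1/1008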